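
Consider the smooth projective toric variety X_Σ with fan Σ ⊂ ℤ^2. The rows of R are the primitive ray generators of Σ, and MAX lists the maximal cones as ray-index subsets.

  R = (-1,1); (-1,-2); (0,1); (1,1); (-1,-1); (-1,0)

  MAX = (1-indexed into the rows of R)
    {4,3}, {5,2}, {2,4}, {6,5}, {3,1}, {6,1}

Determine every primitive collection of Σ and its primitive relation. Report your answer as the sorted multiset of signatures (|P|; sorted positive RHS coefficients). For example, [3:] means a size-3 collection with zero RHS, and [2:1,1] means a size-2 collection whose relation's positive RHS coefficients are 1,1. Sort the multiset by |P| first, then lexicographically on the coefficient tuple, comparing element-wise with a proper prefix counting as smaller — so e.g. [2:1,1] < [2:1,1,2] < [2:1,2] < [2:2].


Primitive collections (9):

  P={4,5}:  v_{4} + v_{5} = 0  →  sig = [2:]
  P={2,3}:  v_{2} + v_{3} = v_{5}  →  sig = [2:1]
  P={3,5}:  v_{3} + v_{5} = v_{6}  →  sig = [2:1]
  P={3,6}:  v_{3} + v_{6} = v_{1}  →  sig = [2:1]
  P={4,6}:  v_{4} + v_{6} = v_{3}  →  sig = [2:1]
  P={1,2}:  v_{1} + v_{2} = v_{5} + v_{6}  →  sig = [2:1,1]
  P={1,4}:  v_{1} + v_{4} = 2·v_{3}  →  sig = [2:2]
  P={1,5}:  v_{1} + v_{5} = 2·v_{6}  →  sig = [2:2]
  P={2,6}:  v_{2} + v_{6} = 2·v_{5}  →  sig = [2:2]

Signatures (|P|; sorted positive RHS coefficients), sorted:
{ [2:],  [2:1] ×4,  [2:1,1],  [2:2] ×3 }


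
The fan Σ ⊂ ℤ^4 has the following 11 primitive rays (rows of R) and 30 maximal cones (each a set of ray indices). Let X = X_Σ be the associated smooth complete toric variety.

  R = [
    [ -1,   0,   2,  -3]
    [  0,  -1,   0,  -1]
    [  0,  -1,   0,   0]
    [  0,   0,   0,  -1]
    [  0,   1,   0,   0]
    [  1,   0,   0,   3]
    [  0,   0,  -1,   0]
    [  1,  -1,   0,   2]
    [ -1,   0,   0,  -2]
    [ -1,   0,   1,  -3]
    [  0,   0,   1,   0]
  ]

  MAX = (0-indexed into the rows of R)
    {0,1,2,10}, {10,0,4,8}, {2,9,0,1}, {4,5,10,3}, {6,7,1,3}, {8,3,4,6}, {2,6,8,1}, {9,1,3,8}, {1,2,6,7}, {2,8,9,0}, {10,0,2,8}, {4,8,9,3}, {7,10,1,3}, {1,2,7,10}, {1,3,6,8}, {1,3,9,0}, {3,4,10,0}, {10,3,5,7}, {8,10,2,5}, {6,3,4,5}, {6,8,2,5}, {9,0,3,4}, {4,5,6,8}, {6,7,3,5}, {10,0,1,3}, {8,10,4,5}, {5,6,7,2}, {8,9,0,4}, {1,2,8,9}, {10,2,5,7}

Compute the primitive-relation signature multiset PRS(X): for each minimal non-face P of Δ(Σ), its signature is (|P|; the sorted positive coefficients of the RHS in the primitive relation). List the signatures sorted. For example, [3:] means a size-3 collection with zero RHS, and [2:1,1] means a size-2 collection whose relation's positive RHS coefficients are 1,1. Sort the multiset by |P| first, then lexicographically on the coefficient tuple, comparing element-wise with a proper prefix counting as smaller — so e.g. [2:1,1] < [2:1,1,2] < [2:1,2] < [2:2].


The 19 primitive collections of Σ (r=11, n=4):

  P = {2,4}:  v_{2} + v_{4} = 0 — sig = [2:]
  P = {6,10}:  v_{6} + v_{10} = 0 — sig = [2:]
  P = {0,6}:  v_{0} + v_{6} = v_{9} — sig = [2:1]
  P = {1,4}:  v_{1} + v_{4} = v_{3} — sig = [2:1]
  P = {1,5}:  v_{1} + v_{5} = v_{7} — sig = [2:1]
  P = {2,3}:  v_{2} + v_{3} = v_{1} — sig = [2:1]
  P = {5,9}:  v_{5} + v_{9} = v_{10} — sig = [2:1]
  P = {7,8}:  v_{7} + v_{8} = v_{2} — sig = [2:1]
  P = {9,10}:  v_{9} + v_{10} = v_{0} — sig = [2:1]
  P = {4,7}:  v_{4} + v_{7} = v_{3} + v_{5} — sig = [2:1,1]
  P = {6,9}:  v_{6} + v_{9} = v_{3} + v_{8} — sig = [2:1,1]
  P = {7,9}:  v_{7} + v_{9} = v_{1} + v_{10} — sig = [2:1,1]
  P = {0,7}:  v_{0} + v_{7} = v_{1} + 2·v_{10} — sig = [2:1,2]
  P = {0,5}:  v_{0} + v_{5} = 2·v_{10} — sig = [2:2]
  P = {3,5,8}:  v_{3} + v_{5} + v_{8} = 0 — sig = [3:]
  P = {3,8,10}:  v_{3} + v_{8} + v_{10} = v_{9} — sig = [3:1]
  P = {1,8,10}:  v_{1} + v_{8} + v_{10} = v_{2} + v_{9} — sig = [3:1,1]
  P = {0,1,8}:  v_{0} + v_{1} + v_{8} = v_{2} + 2·v_{9} — sig = [3:1,2]
  P = {0,3,8}:  v_{0} + v_{3} + v_{8} = 2·v_{9} — sig = [3:2]

so the primitive-relation signature multiset is
[[2:], [2:], [2:1], [2:1], [2:1], [2:1], [2:1], [2:1], [2:1], [2:1,1], [2:1,1], [2:1,1], [2:1,2], [2:2], [3:], [3:1], [3:1,1], [3:1,2], [3:2]]


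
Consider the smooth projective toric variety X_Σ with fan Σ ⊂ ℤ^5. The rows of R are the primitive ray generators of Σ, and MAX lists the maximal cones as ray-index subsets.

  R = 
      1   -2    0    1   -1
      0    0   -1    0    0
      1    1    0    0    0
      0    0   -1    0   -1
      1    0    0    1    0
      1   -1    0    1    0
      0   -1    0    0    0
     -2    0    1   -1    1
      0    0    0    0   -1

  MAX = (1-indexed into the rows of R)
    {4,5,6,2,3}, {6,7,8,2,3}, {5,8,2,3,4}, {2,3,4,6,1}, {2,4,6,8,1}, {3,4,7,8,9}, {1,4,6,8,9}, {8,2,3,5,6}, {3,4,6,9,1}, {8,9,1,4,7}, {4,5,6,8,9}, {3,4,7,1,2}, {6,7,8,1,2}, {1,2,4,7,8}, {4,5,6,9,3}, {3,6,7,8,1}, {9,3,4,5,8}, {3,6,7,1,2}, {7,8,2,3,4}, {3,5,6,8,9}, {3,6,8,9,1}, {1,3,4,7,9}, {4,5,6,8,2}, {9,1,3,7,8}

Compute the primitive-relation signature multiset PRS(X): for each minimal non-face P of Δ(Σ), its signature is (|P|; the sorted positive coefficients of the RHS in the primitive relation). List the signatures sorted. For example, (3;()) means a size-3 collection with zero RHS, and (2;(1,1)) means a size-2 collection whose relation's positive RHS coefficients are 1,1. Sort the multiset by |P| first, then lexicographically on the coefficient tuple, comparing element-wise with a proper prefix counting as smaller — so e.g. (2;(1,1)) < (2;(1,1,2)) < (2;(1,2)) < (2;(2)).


Minimal non-faces — 8 found among 9 rays, 24 max cones:

  P = {2,9}:  v_{2} + v_{9} = v_{4} — sig = (2;(1))
  P = {5,7}:  v_{5} + v_{7} = v_{6} — sig = (2;(1))
  P = {1,5}:  v_{1} + v_{5} = 2·v_{6} + v_{9} — sig = (2;(1,2))
  P = {6,7,9}:  v_{6} + v_{7} + v_{9} = v_{1} — sig = (3;(1))
  P = {4,6,7}:  v_{4} + v_{6} + v_{7} = v_{1} + v_{2} — sig = (3;(1,1))
  P = {3,4,6,8}:  v_{3} + v_{4} + v_{6} + v_{8} = 0 — sig = (4;())
  P = {1,2,3,8}:  v_{1} + v_{2} + v_{3} + v_{8} = v_{7} — sig = (4;(1))
  P = {1,3,4,8}:  v_{1} + v_{3} + v_{4} + v_{8} = v_{7} + v_{9} — sig = (4;(1,1))

Hence PRS(X_Σ) =
    |P|=2: 3 collections, coeffs (1), (1), (1,2)
    |P|=3: 2 collections, coeffs (1), (1,1)
    |P|=4: 3 collections, coeffs (), (1), (1,1)


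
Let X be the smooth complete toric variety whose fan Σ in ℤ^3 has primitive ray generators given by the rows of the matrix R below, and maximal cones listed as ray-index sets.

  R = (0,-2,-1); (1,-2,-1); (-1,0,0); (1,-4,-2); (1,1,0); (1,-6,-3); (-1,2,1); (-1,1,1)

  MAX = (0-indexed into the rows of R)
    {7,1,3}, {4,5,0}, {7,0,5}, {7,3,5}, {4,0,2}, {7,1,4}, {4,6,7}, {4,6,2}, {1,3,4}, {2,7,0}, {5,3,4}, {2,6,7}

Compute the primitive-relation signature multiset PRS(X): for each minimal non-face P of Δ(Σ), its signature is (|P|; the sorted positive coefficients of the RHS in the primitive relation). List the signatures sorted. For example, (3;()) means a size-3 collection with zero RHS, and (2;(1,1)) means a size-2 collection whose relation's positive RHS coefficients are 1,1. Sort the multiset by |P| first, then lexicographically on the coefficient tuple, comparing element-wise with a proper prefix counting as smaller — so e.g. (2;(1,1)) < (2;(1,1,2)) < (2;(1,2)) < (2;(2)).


Primitive collections (14):

  P={1,6}:  v_{1} + v_{6} = 0  →  sig = (2;())
  P={0,1}:  v_{0} + v_{1} = v_{3}  →  sig = (2;(1))
  P={0,3}:  v_{0} + v_{3} = v_{5}  →  sig = (2;(1))
  P={0,6}:  v_{0} + v_{6} = v_{2}  →  sig = (2;(1))
  P={1,2}:  v_{1} + v_{2} = v_{0}  →  sig = (2;(1))
  P={3,6}:  v_{3} + v_{6} = v_{0}  →  sig = (2;(1))
  P={1,5}:  v_{1} + v_{5} = 2·v_{3}  →  sig = (2;(2))
  P={2,3}:  v_{2} + v_{3} = 2·v_{0}  →  sig = (2;(2))
  P={5,6}:  v_{5} + v_{6} = 2·v_{0}  →  sig = (2;(2))
  P={2,5}:  v_{2} + v_{5} = 3·v_{0}  →  sig = (2;(3))
  P={0,4,7}:  v_{0} + v_{4} + v_{7} = 0  →  sig = (3;())
  P={2,4,7}:  v_{2} + v_{4} + v_{7} = v_{6}  →  sig = (3;(1))
  P={3,4,7}:  v_{3} + v_{4} + v_{7} = v_{1}  →  sig = (3;(1))
  P={4,5,7}:  v_{4} + v_{5} + v_{7} = v_{3}  →  sig = (3;(1))

so the primitive-relation signature multiset is
    |P|=2: 10 collections, coeffs (), (1), (1), (1), (1), (1), (2), (2), (2), (3)
    |P|=3: 4 collections, coeffs (), (1), (1), (1)


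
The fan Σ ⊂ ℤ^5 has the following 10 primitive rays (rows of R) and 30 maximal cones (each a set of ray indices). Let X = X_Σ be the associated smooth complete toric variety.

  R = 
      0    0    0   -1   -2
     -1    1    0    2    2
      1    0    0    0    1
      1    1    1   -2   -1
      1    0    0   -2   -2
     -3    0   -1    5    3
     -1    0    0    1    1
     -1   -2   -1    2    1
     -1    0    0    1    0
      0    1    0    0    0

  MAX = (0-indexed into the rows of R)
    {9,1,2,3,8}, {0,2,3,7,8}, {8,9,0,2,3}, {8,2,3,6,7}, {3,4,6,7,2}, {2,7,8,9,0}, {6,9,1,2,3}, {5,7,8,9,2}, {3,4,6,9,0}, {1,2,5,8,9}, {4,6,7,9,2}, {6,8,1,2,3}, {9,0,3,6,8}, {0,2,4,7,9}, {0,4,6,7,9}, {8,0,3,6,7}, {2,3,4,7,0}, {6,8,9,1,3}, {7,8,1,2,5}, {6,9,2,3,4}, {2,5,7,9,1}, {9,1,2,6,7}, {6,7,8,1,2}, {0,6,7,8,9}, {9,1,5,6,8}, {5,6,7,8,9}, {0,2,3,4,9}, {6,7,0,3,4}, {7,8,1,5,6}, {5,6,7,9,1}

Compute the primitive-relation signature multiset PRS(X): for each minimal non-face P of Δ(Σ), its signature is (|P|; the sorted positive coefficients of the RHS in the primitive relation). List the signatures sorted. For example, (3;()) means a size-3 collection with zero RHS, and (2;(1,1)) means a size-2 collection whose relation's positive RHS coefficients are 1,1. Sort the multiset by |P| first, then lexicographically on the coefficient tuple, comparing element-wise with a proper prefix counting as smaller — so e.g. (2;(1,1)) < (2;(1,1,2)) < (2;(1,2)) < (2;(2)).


Minimal non-faces — 12 found among 10 rays, 30 max cones:

  P={1,4}:  v_{1} + v_{4} = v_{9}  ⟹  sig = (2;(1))
  P={4,8}:  v_{4} + v_{8} = v_{0}  ⟹  sig = (2;(1))
  P={0,1}:  v_{0} + v_{1} = v_{8} + v_{9}  ⟹  sig = (2;(1,1))
  P={3,5}:  v_{3} + v_{5} = v_{1} + v_{8}  ⟹  sig = (2;(1,1))
  P={4,5}:  v_{4} + v_{5} = v_{7} + v_{8} + 2·v_{9}  ⟹  sig = (2;(1,1,2))
  P={0,5}:  v_{0} + v_{5} = v_{7} + 2·v_{8} + 2·v_{9}  ⟹  sig = (2;(1,2,2))
  P={0,2,6}:  v_{0} + v_{2} + v_{6} = 0  ⟹  sig = (3;())
  P={3,7,9}:  v_{3} + v_{7} + v_{9} = 0  ⟹  sig = (3;())
  P={1,3,7}:  v_{1} + v_{3} + v_{7} = v_{2} + v_{6} + v_{8}  ⟹  sig = (3;(1,1,1))
  P={2,5,6}:  v_{2} + v_{5} + v_{6} = 2·v_{1} + v_{7}  ⟹  sig = (3;(1,2))
  P={1,7,8,9}:  v_{1} + v_{7} + v_{8} + v_{9} = v_{5}  ⟹  sig = (4;(1))
  P={2,6,8,9}:  v_{2} + v_{6} + v_{8} + v_{9} = v_{1}  ⟹  sig = (4;(1))

so the primitive-relation signature multiset is
    |P|=2: 6 collections, coeffs (1), (1), (1,1), (1,1), (1,1,2), (1,2,2)
    |P|=3: 4 collections, coeffs (), (), (1,1,1), (1,2)
    |P|=4: 2 collections, coeffs (1), (1)


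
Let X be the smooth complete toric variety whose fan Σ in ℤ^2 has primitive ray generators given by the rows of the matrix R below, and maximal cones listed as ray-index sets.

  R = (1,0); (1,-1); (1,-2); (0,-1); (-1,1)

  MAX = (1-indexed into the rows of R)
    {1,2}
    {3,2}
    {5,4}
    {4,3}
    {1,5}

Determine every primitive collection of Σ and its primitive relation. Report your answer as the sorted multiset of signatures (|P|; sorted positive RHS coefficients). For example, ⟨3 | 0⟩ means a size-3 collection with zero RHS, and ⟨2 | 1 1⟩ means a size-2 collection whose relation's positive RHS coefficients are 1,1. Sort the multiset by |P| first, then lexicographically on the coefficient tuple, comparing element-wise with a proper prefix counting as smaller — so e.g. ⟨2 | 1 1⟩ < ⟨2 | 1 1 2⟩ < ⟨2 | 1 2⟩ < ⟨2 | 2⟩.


Minimal non-faces — 5 found among 5 rays, 5 max cones:

  P={2,5}:  v_{2} + v_{5} = 0  ⇒ sig = ⟨2 | 0⟩
  P={1,4}:  v_{1} + v_{4} = v_{2}  ⇒ sig = ⟨2 | 1⟩
  P={2,4}:  v_{2} + v_{4} = v_{3}  ⇒ sig = ⟨2 | 1⟩
  P={3,5}:  v_{3} + v_{5} = v_{4}  ⇒ sig = ⟨2 | 1⟩
  P={1,3}:  v_{1} + v_{3} = 2·v_{2}  ⇒ sig = ⟨2 | 2⟩

Hence PRS(X_Σ) =
    |P|=2: 5 collections, coeffs (), (1), (1), (1), (2)


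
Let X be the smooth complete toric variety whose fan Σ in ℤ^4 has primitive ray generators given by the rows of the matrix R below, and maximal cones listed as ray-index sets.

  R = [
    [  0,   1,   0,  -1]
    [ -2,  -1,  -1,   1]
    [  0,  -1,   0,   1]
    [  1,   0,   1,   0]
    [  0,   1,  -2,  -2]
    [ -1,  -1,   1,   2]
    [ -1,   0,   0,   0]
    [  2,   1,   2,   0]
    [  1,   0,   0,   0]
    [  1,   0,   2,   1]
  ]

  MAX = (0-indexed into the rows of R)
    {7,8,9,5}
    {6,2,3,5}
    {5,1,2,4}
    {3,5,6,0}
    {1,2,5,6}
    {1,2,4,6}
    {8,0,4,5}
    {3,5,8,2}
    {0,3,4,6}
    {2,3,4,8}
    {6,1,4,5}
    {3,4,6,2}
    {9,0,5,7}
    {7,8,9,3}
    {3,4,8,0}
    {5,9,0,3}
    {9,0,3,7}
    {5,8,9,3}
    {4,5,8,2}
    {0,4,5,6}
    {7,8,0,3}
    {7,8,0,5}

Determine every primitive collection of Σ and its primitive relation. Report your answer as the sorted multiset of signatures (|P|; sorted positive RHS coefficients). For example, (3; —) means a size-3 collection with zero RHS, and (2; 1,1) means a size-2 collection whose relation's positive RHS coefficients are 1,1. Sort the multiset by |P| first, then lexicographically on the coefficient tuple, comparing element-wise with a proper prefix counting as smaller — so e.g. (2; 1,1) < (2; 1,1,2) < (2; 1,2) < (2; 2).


18 collections generate NE(X_Σ); each relation:

  P = {0,2}:  v_{0} + v_{2} = 0 ; sig = (2; —)
  P = {6,8}:  v_{6} + v_{8} = 0 ; sig = (2; —)
  P = {1,9}:  v_{1} + v_{9} = v_{5} ; sig = (2; 1)
  P = {1,3}:  v_{1} + v_{3} = v_{2} + v_{6} ; sig = (2; 1,1)
  P = {2,7}:  v_{2} + v_{7} = v_{8} + v_{9} ; sig = (2; 1,1)
  P = {4,9}:  v_{4} + v_{9} = v_{0} + v_{8} ; sig = (2; 1,1)
  P = {6,7}:  v_{6} + v_{7} = v_{0} + v_{9} ; sig = (2; 1,1)
  P = {0,1}:  v_{0} + v_{1} = v_{4} + v_{5} + v_{6} ; sig = (2; 1,1,1)
  P = {1,7}:  v_{1} + v_{7} = v_{0} + v_{5} + v_{8} ; sig = (2; 1,1,1)
  P = {1,8}:  v_{1} + v_{8} = v_{2} + v_{4} + v_{5} ; sig = (2; 1,1,1)
  P = {2,9}:  v_{2} + v_{9} = v_{3} + v_{5} + v_{8} ; sig = (2; 1,1,1)
  P = {6,9}:  v_{6} + v_{9} = v_{0} + v_{3} + v_{5} ; sig = (2; 1,1,1)
  P = {4,7}:  v_{4} + v_{7} = 2·v_{0} + 2·v_{8} ; sig = (2; 2,2)
  P = {3,4,5}:  v_{3} + v_{4} + v_{5} = 0 ; sig = (3; —)
  P = {0,8,9}:  v_{0} + v_{8} + v_{9} = v_{7} ; sig = (3; 1)
  P = {3,5,7}:  v_{3} + v_{5} + v_{7} = 2·v_{9} ; sig = (3; 2)
  P = {0,3,5,8}:  v_{0} + v_{3} + v_{5} + v_{8} = v_{9} ; sig = (4; 1)
  P = {2,4,5,6}:  v_{2} + v_{4} + v_{5} + v_{6} = v_{1} ; sig = (4; 1)

so the primitive-relation signature multiset is
    |P|=2: 13 collections, coeffs (), (), (1), (1,1), (1,1), (1,1), (1,1), (1,1,1), (1,1,1), (1,1,1), (1,1,1), (1,1,1), (2,2)
    |P|=3: 3 collections, coeffs (), (1), (2)
    |P|=4: 2 collections, coeffs (1), (1)


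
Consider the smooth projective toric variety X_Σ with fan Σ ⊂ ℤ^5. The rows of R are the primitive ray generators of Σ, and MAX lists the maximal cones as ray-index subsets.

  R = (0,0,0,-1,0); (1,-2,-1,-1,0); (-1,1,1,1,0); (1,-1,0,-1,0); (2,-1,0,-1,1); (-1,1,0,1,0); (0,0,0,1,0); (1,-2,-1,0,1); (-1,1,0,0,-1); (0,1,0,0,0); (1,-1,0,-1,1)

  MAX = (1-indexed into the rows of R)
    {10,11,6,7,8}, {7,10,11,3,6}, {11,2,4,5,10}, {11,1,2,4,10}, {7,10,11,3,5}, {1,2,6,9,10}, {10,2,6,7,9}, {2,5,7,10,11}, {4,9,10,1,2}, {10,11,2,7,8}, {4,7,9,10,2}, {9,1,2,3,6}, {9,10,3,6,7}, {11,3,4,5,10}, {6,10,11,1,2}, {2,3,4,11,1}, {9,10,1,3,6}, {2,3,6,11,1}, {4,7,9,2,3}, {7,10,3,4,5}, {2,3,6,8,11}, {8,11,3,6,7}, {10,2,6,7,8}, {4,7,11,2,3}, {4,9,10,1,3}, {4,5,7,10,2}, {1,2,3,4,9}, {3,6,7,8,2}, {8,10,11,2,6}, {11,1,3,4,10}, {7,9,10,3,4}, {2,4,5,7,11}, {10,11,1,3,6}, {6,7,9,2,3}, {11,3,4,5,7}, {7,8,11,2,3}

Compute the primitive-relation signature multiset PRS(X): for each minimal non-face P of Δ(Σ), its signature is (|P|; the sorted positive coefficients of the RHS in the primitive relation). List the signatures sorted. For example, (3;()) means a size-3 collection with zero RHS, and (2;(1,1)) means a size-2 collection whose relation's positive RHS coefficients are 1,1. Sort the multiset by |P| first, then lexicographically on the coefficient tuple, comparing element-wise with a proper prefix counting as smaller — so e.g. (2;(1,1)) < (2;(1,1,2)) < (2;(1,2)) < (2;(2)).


15 collections generate NE(X_Σ); each relation:

  {1,7}:  v_{1} + v_{7} = 0  so sig = (2;())
  {4,6}:  v_{4} + v_{6} = 0  so sig = (2;())
  {9,11}:  v_{9} + v_{11} = v_{1}  so sig = (2;(1))
  {5,9}:  v_{5} + v_{9} = v_{4} + v_{10}  so sig = (2;(1,1))
  {8,9}:  v_{8} + v_{9} = v_{2} + v_{6}  so sig = (2;(1,1))
  {1,5}:  v_{1} + v_{5} = v_{4} + v_{10} + v_{11}  so sig = (2;(1,1,1))
  {1,8}:  v_{1} + v_{8} = v_{2} + v_{6} + v_{11}  so sig = (2;(1,1,1))
  {4,8}:  v_{4} + v_{8} = v_{2} + v_{7} + v_{11}  so sig = (2;(1,1,1))
  {5,6}:  v_{5} + v_{6} = v_{7} + v_{10} + v_{11}  so sig = (2;(1,1,1))
  {5,8}:  v_{5} + v_{8} = v_{2} + 2·v_{7} + v_{10} + 2·v_{11}  so sig = (2;(1,1,2,2))
  {2,3,10}:  v_{2} + v_{3} + v_{10} = 0  so sig = (3;())
  {2,3,5}:  v_{2} + v_{3} + v_{5} = v_{4} + v_{7} + v_{11}  so sig = (3;(1,1,1))
  {3,8,10}:  v_{3} + v_{8} + v_{10} = v_{6} + v_{7} + v_{11}  so sig = (3;(1,1,1))
  {2,6,7,11}:  v_{2} + v_{6} + v_{7} + v_{11} = v_{8}  so sig = (4;(1))
  {4,7,10,11}:  v_{4} + v_{7} + v_{10} + v_{11} = v_{5}  so sig = (4;(1))

so the primitive-relation signature multiset is
    |P|=2: 10 collections, coeffs (), (), (1), (1,1), (1,1), (1,1,1), (1,1,1), (1,1,1), (1,1,1), (1,1,2,2)
    |P|=3: 3 collections, coeffs (), (1,1,1), (1,1,1)
    |P|=4: 2 collections, coeffs (1), (1)


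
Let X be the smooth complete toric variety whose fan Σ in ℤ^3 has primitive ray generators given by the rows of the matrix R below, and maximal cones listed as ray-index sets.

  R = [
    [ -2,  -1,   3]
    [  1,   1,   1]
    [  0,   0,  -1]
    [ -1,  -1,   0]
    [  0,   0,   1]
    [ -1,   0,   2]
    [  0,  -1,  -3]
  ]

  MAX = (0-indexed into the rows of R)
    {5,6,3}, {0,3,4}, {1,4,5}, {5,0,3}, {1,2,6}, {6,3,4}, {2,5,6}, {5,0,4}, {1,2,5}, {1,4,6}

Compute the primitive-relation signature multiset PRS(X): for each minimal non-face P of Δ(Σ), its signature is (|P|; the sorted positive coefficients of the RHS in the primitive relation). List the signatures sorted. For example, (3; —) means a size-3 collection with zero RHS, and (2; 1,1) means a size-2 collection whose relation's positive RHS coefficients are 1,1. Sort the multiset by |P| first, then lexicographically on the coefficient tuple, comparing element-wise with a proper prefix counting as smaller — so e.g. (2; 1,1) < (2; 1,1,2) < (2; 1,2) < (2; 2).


Δ(Σ) — 7 vertices, 9 min non-faces:

  P = {2,4}:  v_{2} + v_{4} = 0  so sig = (2; —)
  P = {1,3}:  v_{1} + v_{3} = v_{4}  so sig = (2; 1)
  P = {0,2}:  v_{0} + v_{2} = v_{3} + v_{5}  so sig = (2; 1,1)
  P = {2,3}:  v_{2} + v_{3} = v_{5} + v_{6}  so sig = (2; 1,1)
  P = {0,1}:  v_{0} + v_{1} = 2·v_{4} + v_{5}  so sig = (2; 1,2)
  P = {0,6}:  v_{0} + v_{6} = 2·v_{3}  so sig = (2; 2)
  P = {1,5,6}:  v_{1} + v_{5} + v_{6} = 0  so sig = (3; —)
  P = {3,4,5}:  v_{3} + v_{4} + v_{5} = v_{0}  so sig = (3; 1)
  P = {4,5,6}:  v_{4} + v_{5} + v_{6} = v_{3}  so sig = (3; 1)

Signatures (|P|; sorted positive RHS coefficients), sorted:
    |P|=2: 6 collections, coeffs (), (1), (1,1), (1,1), (1,2), (2)
    |P|=3: 3 collections, coeffs (), (1), (1)


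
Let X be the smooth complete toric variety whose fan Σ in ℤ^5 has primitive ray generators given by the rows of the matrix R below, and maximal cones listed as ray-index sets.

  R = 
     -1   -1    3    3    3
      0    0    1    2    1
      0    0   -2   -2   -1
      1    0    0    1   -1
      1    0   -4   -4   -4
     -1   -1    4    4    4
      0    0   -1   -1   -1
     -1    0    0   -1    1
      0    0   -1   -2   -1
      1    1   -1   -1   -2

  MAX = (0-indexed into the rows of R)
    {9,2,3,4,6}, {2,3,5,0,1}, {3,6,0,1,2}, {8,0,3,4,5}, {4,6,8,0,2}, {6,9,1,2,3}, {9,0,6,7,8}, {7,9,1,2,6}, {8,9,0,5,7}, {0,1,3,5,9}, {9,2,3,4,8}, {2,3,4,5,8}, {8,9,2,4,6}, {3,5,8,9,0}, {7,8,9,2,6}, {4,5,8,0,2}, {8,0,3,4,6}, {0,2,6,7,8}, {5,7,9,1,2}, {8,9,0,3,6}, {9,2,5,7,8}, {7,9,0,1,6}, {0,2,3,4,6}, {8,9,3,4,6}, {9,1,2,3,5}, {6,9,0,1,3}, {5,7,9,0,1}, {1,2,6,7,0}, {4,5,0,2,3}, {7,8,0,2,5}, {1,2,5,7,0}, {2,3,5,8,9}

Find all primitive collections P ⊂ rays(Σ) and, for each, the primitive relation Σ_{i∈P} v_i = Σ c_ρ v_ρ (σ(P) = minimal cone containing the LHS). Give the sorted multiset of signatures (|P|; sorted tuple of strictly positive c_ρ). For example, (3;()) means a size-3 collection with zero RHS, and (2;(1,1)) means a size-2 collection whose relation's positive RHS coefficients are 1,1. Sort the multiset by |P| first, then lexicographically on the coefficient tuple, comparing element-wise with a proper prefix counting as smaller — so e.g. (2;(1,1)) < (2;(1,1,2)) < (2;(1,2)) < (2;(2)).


The 10 primitive collections of Σ (r=10, n=5):

  P = {1,8}:  v_{1} + v_{8} = 0  →  sig = (2;())
  P = {3,7}:  v_{3} + v_{7} = 0  →  sig = (2;())
  P = {5,6}:  v_{5} + v_{6} = v_{0}  →  sig = (2;(1))
  P = {1,4}:  v_{1} + v_{4} = v_{2} + v_{3} + v_{6}  →  sig = (2;(1,1,1))
  P = {4,7}:  v_{4} + v_{7} = v_{2} + v_{6} + v_{8}  →  sig = (2;(1,1,1))
  P = {0,2,9}:  v_{0} + v_{2} + v_{9} = 0  →  sig = (3;())
  P = {4,5,9}:  v_{4} + v_{5} + v_{9} = v_{3} + v_{8}  →  sig = (3;(1,1))
  P = {0,4,9}:  v_{0} + v_{4} + v_{9} = v_{3} + v_{6} + v_{8}  →  sig = (3;(1,1,1))
  P = {2,3,6,8}:  v_{2} + v_{3} + v_{6} + v_{8} = v_{4}  →  sig = (4;(1))
  P = {0,2,3,8}:  v_{0} + v_{2} + v_{3} + v_{8} = v_{4} + v_{5}  →  sig = (4;(1,1))

Hence PRS(X_Σ) =
[(2;()), (2;()), (2;(1)), (2;(1,1,1)), (2;(1,1,1)), (3;()), (3;(1,1)), (3;(1,1,1)), (4;(1)), (4;(1,1))]


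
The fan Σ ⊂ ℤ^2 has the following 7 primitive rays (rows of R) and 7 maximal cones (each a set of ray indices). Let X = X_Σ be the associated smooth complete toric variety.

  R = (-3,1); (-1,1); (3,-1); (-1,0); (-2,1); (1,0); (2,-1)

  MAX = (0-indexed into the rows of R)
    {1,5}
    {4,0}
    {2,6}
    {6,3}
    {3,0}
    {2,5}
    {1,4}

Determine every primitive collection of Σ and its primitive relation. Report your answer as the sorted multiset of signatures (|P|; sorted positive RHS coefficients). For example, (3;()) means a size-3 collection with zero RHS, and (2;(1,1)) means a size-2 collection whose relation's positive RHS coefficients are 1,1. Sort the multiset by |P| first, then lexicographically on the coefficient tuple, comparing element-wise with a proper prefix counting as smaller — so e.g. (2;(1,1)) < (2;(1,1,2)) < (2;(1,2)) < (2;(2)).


Δ(Σ) — 7 vertices, 14 min non-faces:

  {0,2}:  v_{0} + v_{2} = 0  so sig = (2;())
  {3,5}:  v_{3} + v_{5} = 0  so sig = (2;())
  {4,6}:  v_{4} + v_{6} = 0  so sig = (2;())
  {0,5}:  v_{0} + v_{5} = v_{4}  so sig = (2;(1))
  {0,6}:  v_{0} + v_{6} = v_{3}  so sig = (2;(1))
  {1,3}:  v_{1} + v_{3} = v_{4}  so sig = (2;(1))
  {1,6}:  v_{1} + v_{6} = v_{5}  so sig = (2;(1))
  {2,3}:  v_{2} + v_{3} = v_{6}  so sig = (2;(1))
  {2,4}:  v_{2} + v_{4} = v_{5}  so sig = (2;(1))
  {3,4}:  v_{3} + v_{4} = v_{0}  so sig = (2;(1))
  {4,5}:  v_{4} + v_{5} = v_{1}  so sig = (2;(1))
  {5,6}:  v_{5} + v_{6} = v_{2}  so sig = (2;(1))
  {0,1}:  v_{0} + v_{1} = 2·v_{4}  so sig = (2;(2))
  {1,2}:  v_{1} + v_{2} = 2·v_{5}  so sig = (2;(2))

Signatures (|P|; sorted positive RHS coefficients), sorted:
[(2;()), (2;()), (2;()), (2;(1)), (2;(1)), (2;(1)), (2;(1)), (2;(1)), (2;(1)), (2;(1)), (2;(1)), (2;(1)), (2;(2)), (2;(2))]


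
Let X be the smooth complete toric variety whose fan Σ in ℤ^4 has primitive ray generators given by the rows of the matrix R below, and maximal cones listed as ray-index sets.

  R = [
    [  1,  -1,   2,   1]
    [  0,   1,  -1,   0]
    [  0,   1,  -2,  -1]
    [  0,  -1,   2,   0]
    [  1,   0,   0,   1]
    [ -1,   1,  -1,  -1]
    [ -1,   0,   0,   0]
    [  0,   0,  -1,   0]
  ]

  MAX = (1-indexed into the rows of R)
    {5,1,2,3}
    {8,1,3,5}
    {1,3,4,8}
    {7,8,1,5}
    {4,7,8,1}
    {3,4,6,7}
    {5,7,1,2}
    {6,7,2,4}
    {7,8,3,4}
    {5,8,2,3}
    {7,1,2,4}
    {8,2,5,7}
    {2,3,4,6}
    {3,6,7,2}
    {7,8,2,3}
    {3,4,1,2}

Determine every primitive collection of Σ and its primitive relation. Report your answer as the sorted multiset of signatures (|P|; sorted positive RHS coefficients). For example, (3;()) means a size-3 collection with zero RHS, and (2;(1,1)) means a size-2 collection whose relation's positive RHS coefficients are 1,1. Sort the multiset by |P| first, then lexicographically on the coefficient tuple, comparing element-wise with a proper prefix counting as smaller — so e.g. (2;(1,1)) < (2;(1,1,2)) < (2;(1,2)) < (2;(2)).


Primitive collections (9):

  P = {4,5}:  v_{4} + v_{5} = v_{1}  ⟹  sig = (2;(1))
  P = {5,6}:  v_{5} + v_{6} = v_{2}  ⟹  sig = (2;(1))
  P = {1,6}:  v_{1} + v_{6} = v_{2} + v_{4}  ⟹  sig = (2;(1,1))
  P = {6,8}:  v_{6} + v_{8} = v_{3} + v_{7}  ⟹  sig = (2;(1,1))
  P = {1,3,7}:  v_{1} + v_{3} + v_{7} = 0  ⟹  sig = (3;())
  P = {2,4,8}:  v_{2} + v_{4} + v_{8} = 0  ⟹  sig = (3;())
  P = {1,2,8}:  v_{1} + v_{2} + v_{8} = v_{5}  ⟹  sig = (3;(1))
  P = {3,5,7}:  v_{3} + v_{5} + v_{7} = v_{2} + v_{8}  ⟹  sig = (3;(1,1))
  P = {2,3,4,7}:  v_{2} + v_{3} + v_{4} + v_{7} = v_{6}  ⟹  sig = (4;(1))

so the primitive-relation signature multiset is
    |P|=2: 4 collections, coeffs (1), (1), (1,1), (1,1)
    |P|=3: 4 collections, coeffs (), (), (1), (1,1)
    |P|=4: 1 collection, coeffs (1)


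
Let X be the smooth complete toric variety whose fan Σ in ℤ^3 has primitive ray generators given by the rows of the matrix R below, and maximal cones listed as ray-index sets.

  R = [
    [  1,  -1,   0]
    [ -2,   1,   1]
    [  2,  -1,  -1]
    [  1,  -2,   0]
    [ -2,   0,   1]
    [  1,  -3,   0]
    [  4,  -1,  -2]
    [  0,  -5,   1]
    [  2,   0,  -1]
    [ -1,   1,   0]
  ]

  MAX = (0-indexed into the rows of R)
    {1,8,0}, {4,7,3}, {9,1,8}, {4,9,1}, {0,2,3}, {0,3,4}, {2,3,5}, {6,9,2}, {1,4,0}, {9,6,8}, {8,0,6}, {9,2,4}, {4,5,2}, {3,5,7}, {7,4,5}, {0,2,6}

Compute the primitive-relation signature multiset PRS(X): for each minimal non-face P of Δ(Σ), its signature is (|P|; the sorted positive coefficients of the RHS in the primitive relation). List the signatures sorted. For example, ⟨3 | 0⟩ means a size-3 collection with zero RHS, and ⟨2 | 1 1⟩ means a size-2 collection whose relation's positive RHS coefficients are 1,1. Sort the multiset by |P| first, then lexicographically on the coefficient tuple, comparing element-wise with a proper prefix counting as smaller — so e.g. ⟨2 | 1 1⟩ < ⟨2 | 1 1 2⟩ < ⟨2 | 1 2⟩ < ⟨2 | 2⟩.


24 collections generate NE(X_Σ); each relation:

  {0,9}:  v_{0} + v_{9} = 0  so sig = ⟨2 | 0⟩
  {1,2}:  v_{1} + v_{2} = 0  so sig = ⟨2 | 0⟩
  {4,8}:  v_{4} + v_{8} = 0  so sig = ⟨2 | 0⟩
  {1,6}:  v_{1} + v_{6} = v_{8}  so sig = ⟨2 | 1⟩
  {2,8}:  v_{2} + v_{8} = v_{6}  so sig = ⟨2 | 1⟩
  {4,6}:  v_{4} + v_{6} = v_{2}  so sig = ⟨2 | 1⟩
  {1,3}:  v_{1} + v_{3} = v_{0} + v_{4}  so sig = ⟨2 | 1 1⟩
  {1,5}:  v_{1} + v_{5} = v_{3} + v_{4}  so sig = ⟨2 | 1 1⟩
  {3,8}:  v_{3} + v_{8} = v_{0} + v_{2}  so sig = ⟨2 | 1 1⟩
  {3,9}:  v_{3} + v_{9} = v_{2} + v_{4}  so sig = ⟨2 | 1 1⟩
  {5,8}:  v_{5} + v_{8} = v_{2} + v_{3}  so sig = ⟨2 | 1 1⟩
  {7,8}:  v_{7} + v_{8} = v_{3} + v_{5}  so sig = ⟨2 | 1 1⟩
  {6,7}:  v_{6} + v_{7} = v_{2} + v_{3} + v_{5}  so sig = ⟨2 | 1 1 1⟩
  {7,9}:  v_{7} + v_{9} = v_{2} + 2·v_{4} + v_{5}  so sig = ⟨2 | 1 1 2⟩
  {3,6}:  v_{3} + v_{6} = v_{0} + 2·v_{2}  so sig = ⟨2 | 1 2⟩
  {5,6}:  v_{5} + v_{6} = 2·v_{2} + v_{3}  so sig = ⟨2 | 1 2⟩
  {0,7}:  v_{0} + v_{7} = 3·v_{3} + v_{4}  so sig = ⟨2 | 1 3⟩
  {0,5}:  v_{0} + v_{5} = 2·v_{3}  so sig = ⟨2 | 2⟩
  {2,7}:  v_{2} + v_{7} = 2·v_{5}  so sig = ⟨2 | 2⟩
  {1,7}:  v_{1} + v_{7} = 2·v_{3} + 2·v_{4}  so sig = ⟨2 | 2 2⟩
  {5,9}:  v_{5} + v_{9} = 2·v_{2} + 2·v_{4}  so sig = ⟨2 | 2 2⟩
  {0,2,4}:  v_{0} + v_{2} + v_{4} = v_{3}  so sig = ⟨3 | 1⟩
  {2,3,4}:  v_{2} + v_{3} + v_{4} = v_{5}  so sig = ⟨3 | 1⟩
  {3,4,5}:  v_{3} + v_{4} + v_{5} = v_{7}  so sig = ⟨3 | 1⟩

Signatures (|P|; sorted positive RHS coefficients), sorted:
    ⟨2 | 0⟩
    ⟨2 | 0⟩
    ⟨2 | 0⟩
    ⟨2 | 1⟩
    ⟨2 | 1⟩
    ⟨2 | 1⟩
    ⟨2 | 1 1⟩
    ⟨2 | 1 1⟩
    ⟨2 | 1 1⟩
    ⟨2 | 1 1⟩
    ⟨2 | 1 1⟩
    ⟨2 | 1 1⟩
    ⟨2 | 1 1 1⟩
    ⟨2 | 1 1 2⟩
    ⟨2 | 1 2⟩
    ⟨2 | 1 2⟩
    ⟨2 | 1 3⟩
    ⟨2 | 2⟩
    ⟨2 | 2⟩
    ⟨2 | 2 2⟩
    ⟨2 | 2 2⟩
    ⟨3 | 1⟩
    ⟨3 | 1⟩
    ⟨3 | 1⟩


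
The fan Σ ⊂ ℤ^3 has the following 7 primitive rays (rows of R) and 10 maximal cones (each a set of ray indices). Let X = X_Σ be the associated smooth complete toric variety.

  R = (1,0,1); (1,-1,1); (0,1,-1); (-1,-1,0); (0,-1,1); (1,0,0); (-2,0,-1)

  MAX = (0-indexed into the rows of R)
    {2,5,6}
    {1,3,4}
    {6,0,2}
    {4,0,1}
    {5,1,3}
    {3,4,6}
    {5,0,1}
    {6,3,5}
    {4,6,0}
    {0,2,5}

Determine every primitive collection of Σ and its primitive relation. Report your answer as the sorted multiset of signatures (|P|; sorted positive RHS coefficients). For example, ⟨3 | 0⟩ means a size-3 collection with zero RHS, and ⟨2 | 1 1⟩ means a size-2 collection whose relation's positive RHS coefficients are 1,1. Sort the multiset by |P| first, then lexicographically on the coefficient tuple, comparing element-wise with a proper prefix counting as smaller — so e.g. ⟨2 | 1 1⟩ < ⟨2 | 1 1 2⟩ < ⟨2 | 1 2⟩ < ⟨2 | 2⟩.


|primitive collections| = 7. Relations:

  P = {2,4}:  v_{2} + v_{4} = 0  so sig = ⟨2 | 0⟩
  P = {0,3}:  v_{0} + v_{3} = v_{4}  so sig = ⟨2 | 1⟩
  P = {1,2}:  v_{1} + v_{2} = v_{5}  so sig = ⟨2 | 1⟩
  P = {1,6}:  v_{1} + v_{6} = v_{3}  so sig = ⟨2 | 1⟩
  P = {4,5}:  v_{4} + v_{5} = v_{1}  so sig = ⟨2 | 1⟩
  P = {2,3}:  v_{2} + v_{3} = v_{5} + v_{6}  so sig = ⟨2 | 1 1⟩
  P = {0,5,6}:  v_{0} + v_{5} + v_{6} = 0  so sig = ⟨3 | 0⟩

so the primitive-relation signature multiset is
{ ⟨2 | 0⟩,  ⟨2 | 1⟩ ×4,  ⟨2 | 1 1⟩,  ⟨3 | 0⟩ }


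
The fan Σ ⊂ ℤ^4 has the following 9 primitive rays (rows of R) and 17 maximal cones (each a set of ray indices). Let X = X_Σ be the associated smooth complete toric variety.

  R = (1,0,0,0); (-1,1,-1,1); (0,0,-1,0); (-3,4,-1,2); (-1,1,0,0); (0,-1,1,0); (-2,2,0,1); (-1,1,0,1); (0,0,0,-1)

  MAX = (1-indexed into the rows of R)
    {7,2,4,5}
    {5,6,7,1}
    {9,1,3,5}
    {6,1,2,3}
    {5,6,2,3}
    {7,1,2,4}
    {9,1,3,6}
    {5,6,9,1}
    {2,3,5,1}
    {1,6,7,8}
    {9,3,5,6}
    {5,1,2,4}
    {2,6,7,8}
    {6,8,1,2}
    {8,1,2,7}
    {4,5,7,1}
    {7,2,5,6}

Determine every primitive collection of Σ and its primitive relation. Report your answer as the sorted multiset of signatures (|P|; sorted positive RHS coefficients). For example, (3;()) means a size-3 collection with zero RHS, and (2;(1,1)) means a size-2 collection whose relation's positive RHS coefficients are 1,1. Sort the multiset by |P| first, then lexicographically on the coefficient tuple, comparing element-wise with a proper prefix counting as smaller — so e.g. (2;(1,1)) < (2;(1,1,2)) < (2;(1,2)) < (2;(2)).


Σ has 14 primitive collections:

  P = {3,8}:  v_{3} + v_{8} = v_{2}  ⇒ sig = (2;(1))
  P = {5,8}:  v_{5} + v_{8} = v_{7}  ⇒ sig = (2;(1))
  P = {8,9}:  v_{8} + v_{9} = v_{5}  ⇒ sig = (2;(1))
  P = {2,9}:  v_{2} + v_{9} = v_{3} + v_{5}  ⇒ sig = (2;(1,1))
  P = {3,7}:  v_{3} + v_{7} = v_{2} + v_{5}  ⇒ sig = (2;(1,1))
  P = {4,6}:  v_{4} + v_{6} = v_{7} + v_{8}  ⇒ sig = (2;(1,1))
  P = {4,8}:  v_{4} + v_{8} = v_{1} + v_{2} + 2·v_{7}  ⇒ sig = (2;(1,1,2))
  P = {4,9}:  v_{4} + v_{9} = v_{1} + v_{2} + 3·v_{5}  ⇒ sig = (2;(1,1,3))
  P = {3,4}:  v_{3} + v_{4} = v_{1} + 2·v_{2} + 2·v_{5}  ⇒ sig = (2;(1,2,2))
  P = {7,9}:  v_{7} + v_{9} = 2·v_{5}  ⇒ sig = (2;(2))
  P = {1,3,5,6}:  v_{1} + v_{3} + v_{5} + v_{6} = 0  ⇒ sig = (4;())
  P = {1,2,5,6}:  v_{1} + v_{2} + v_{5} + v_{6} = v_{8}  ⇒ sig = (4;(1))
  P = {1,2,5,7}:  v_{1} + v_{2} + v_{5} + v_{7} = v_{4}  ⇒ sig = (4;(1))
  P = {1,2,6,7}:  v_{1} + v_{2} + v_{6} + v_{7} = 2·v_{8}  ⇒ sig = (4;(2))

Hence PRS(X_Σ) =
    (2;(1))
    (2;(1))
    (2;(1))
    (2;(1,1))
    (2;(1,1))
    (2;(1,1))
    (2;(1,1,2))
    (2;(1,1,3))
    (2;(1,2,2))
    (2;(2))
    (4;())
    (4;(1))
    (4;(1))
    (4;(2))


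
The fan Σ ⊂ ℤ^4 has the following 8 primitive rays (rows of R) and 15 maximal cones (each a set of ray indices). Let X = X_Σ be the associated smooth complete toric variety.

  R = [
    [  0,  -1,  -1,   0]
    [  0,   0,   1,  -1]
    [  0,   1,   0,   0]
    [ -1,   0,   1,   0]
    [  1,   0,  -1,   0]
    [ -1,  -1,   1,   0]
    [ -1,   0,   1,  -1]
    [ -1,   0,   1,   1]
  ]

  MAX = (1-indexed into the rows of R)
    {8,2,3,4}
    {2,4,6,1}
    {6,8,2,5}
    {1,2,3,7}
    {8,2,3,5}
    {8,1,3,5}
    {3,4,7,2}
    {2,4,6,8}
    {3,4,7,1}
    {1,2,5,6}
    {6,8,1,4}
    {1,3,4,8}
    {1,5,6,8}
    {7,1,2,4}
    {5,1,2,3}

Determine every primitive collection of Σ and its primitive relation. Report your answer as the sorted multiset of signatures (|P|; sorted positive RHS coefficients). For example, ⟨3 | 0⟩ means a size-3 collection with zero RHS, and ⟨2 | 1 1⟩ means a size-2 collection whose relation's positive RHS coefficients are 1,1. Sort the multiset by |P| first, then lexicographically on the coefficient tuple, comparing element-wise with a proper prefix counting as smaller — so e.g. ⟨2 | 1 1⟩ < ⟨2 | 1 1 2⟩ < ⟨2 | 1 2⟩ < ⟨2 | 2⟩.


|primitive collections| = 7. Relations:

  P = {4,5}:  v_{4} + v_{5} = 0  so sig = ⟨2 | 0⟩
  P = {3,6}:  v_{3} + v_{6} = v_{4}  so sig = ⟨2 | 1⟩
  P = {5,7}:  v_{5} + v_{7} = v_{1} + v_{2} + v_{3}  so sig = ⟨2 | 1 1 1⟩
  P = {6,7}:  v_{6} + v_{7} = v_{1} + v_{2} + 2·v_{4}  so sig = ⟨2 | 1 1 2⟩
  P = {7,8}:  v_{7} + v_{8} = 2·v_{4}  so sig = ⟨2 | 2⟩
  P = {1,2,8}:  v_{1} + v_{2} + v_{8} = v_{6}  so sig = ⟨3 | 1⟩
  P = {1,2,3,4}:  v_{1} + v_{2} + v_{3} + v_{4} = v_{7}  so sig = ⟨4 | 1⟩

Sorted signature multiset PRS(X):
[⟨2 | 0⟩, ⟨2 | 1⟩, ⟨2 | 1 1 1⟩, ⟨2 | 1 1 2⟩, ⟨2 | 2⟩, ⟨3 | 1⟩, ⟨4 | 1⟩]


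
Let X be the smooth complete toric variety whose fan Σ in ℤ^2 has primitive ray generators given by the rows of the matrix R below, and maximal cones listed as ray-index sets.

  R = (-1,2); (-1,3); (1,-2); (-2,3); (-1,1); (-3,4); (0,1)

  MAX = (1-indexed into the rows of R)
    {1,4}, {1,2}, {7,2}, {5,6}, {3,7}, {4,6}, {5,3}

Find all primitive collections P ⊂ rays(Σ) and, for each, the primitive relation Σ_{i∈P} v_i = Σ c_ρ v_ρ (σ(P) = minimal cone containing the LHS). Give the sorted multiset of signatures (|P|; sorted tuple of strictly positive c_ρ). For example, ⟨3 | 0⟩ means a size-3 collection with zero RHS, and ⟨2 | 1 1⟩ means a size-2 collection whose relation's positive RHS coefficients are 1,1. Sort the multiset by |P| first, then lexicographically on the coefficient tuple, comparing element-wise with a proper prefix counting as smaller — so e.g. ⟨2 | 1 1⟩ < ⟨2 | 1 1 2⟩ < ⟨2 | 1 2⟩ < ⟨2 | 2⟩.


Δ(Σ) — 7 vertices, 14 min non-faces:

  P={1,3}:  v_{1} + v_{3} = 0 — sig = ⟨2 | 0⟩
  P={1,5}:  v_{1} + v_{5} = v_{4} — sig = ⟨2 | 1⟩
  P={1,7}:  v_{1} + v_{7} = v_{2} — sig = ⟨2 | 1⟩
  P={2,3}:  v_{2} + v_{3} = v_{7} — sig = ⟨2 | 1⟩
  P={3,4}:  v_{3} + v_{4} = v_{5} — sig = ⟨2 | 1⟩
  P={4,5}:  v_{4} + v_{5} = v_{6} — sig = ⟨2 | 1⟩
  P={5,7}:  v_{5} + v_{7} = v_{1} — sig = ⟨2 | 1⟩
  P={6,7}:  v_{6} + v_{7} = v_{1} + v_{4} — sig = ⟨2 | 1 1⟩
  P={2,6}:  v_{2} + v_{6} = 2·v_{1} + v_{4} — sig = ⟨2 | 1 2⟩
  P={1,6}:  v_{1} + v_{6} = 2·v_{4} — sig = ⟨2 | 2⟩
  P={2,5}:  v_{2} + v_{5} = 2·v_{1} — sig = ⟨2 | 2⟩
  P={3,6}:  v_{3} + v_{6} = 2·v_{5} — sig = ⟨2 | 2⟩
  P={4,7}:  v_{4} + v_{7} = 2·v_{1} — sig = ⟨2 | 2⟩
  P={2,4}:  v_{2} + v_{4} = 3·v_{1} — sig = ⟨2 | 3⟩

so the primitive-relation signature multiset is
    |P|=2: 14 collections, coeffs (), (1), (1), (1), (1), (1), (1), (1,1), (1,2), (2), (2), (2), (2), (3)


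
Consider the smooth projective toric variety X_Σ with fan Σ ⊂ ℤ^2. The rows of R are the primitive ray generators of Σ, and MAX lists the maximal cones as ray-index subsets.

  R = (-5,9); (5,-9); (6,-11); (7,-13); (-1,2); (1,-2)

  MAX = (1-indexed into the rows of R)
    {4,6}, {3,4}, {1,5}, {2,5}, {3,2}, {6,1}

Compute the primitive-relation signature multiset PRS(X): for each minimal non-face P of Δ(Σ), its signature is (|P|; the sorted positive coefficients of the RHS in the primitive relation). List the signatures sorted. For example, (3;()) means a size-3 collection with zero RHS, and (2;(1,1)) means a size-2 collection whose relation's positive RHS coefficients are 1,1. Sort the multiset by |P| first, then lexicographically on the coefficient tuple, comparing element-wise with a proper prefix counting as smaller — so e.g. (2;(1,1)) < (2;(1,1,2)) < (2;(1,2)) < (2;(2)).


Minimal non-faces — 9 found among 6 rays, 6 max cones:

  • {1,2}:  v_{1} + v_{2} = 0  →  sig = (2;())
  • {5,6}:  v_{5} + v_{6} = 0  →  sig = (2;())
  • {1,3}:  v_{1} + v_{3} = v_{6}  →  sig = (2;(1))
  • {2,6}:  v_{2} + v_{6} = v_{3}  →  sig = (2;(1))
  • {3,5}:  v_{3} + v_{5} = v_{2}  →  sig = (2;(1))
  • {3,6}:  v_{3} + v_{6} = v_{4}  →  sig = (2;(1))
  • {4,5}:  v_{4} + v_{5} = v_{3}  →  sig = (2;(1))
  • {1,4}:  v_{1} + v_{4} = 2·v_{6}  →  sig = (2;(2))
  • {2,4}:  v_{2} + v_{4} = 2·v_{3}  →  sig = (2;(2))

Signatures (|P|; sorted positive RHS coefficients), sorted:
    |P|=2: 9 collections, coeffs (), (), (1), (1), (1), (1), (1), (2), (2)


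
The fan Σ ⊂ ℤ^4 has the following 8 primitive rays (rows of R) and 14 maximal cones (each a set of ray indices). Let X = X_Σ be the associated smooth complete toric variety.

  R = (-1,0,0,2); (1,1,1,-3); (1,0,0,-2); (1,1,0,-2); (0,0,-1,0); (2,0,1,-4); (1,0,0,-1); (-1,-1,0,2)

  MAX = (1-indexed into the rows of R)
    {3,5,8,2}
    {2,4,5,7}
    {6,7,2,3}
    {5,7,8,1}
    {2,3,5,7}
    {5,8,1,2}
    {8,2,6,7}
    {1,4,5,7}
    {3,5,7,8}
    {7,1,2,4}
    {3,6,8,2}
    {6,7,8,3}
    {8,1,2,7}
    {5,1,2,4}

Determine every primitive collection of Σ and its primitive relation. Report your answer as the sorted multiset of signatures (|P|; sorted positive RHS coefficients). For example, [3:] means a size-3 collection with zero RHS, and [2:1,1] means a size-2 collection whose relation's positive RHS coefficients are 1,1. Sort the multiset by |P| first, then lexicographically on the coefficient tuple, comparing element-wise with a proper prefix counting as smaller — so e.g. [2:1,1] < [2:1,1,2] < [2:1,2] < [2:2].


Primitive collections (9):

  P={1,3}:  v_{1} + v_{3} = 0  ⟹  sig = [2:]
  P={4,8}:  v_{4} + v_{8} = 0  ⟹  sig = [2:]
  P={1,6}:  v_{1} + v_{6} = v_{2} + v_{7} + v_{8}  ⟹  sig = [2:1,1,1]
  P={3,4}:  v_{3} + v_{4} = v_{2} + v_{5} + v_{7}  ⟹  sig = [2:1,1,1]
  P={4,6}:  v_{4} + v_{6} = v_{2} + v_{3} + v_{7}  ⟹  sig = [2:1,1,1]
  P={5,6}:  v_{5} + v_{6} = 2·v_{3}  ⟹  sig = [2:2]
  P={1,2,5,7}:  v_{1} + v_{2} + v_{5} + v_{7} = v_{4}  ⟹  sig = [4:1]
  P={2,3,7,8}:  v_{2} + v_{3} + v_{7} + v_{8} = v_{6}  ⟹  sig = [4:1]
  P={2,5,7,8}:  v_{2} + v_{5} + v_{7} + v_{8} = v_{3}  ⟹  sig = [4:1]

so the primitive-relation signature multiset is
    [2:]
    [2:]
    [2:1,1,1]
    [2:1,1,1]
    [2:1,1,1]
    [2:2]
    [4:1]
    [4:1]
    [4:1]


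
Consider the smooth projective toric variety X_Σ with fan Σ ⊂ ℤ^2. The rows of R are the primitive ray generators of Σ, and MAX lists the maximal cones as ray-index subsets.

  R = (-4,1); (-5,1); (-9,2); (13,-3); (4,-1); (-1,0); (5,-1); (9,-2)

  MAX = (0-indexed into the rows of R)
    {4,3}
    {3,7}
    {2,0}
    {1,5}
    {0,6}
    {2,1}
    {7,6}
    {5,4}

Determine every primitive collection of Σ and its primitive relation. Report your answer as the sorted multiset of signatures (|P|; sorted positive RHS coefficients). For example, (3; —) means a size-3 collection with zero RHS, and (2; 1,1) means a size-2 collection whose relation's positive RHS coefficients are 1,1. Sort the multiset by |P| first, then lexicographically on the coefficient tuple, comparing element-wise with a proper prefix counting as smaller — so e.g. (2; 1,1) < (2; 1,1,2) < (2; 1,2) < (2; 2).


20 minimal non-faces of Δ(Σ) (on 8 rays):

  P={0,4}:  v_{0} + v_{4} = 0 — sig = (2; —)
  P={1,6}:  v_{1} + v_{6} = 0 — sig = (2; —)
  P={2,7}:  v_{2} + v_{7} = 0 — sig = (2; —)
  P={0,1}:  v_{0} + v_{1} = v_{2} — sig = (2; 1)
  P={0,3}:  v_{0} + v_{3} = v_{7} — sig = (2; 1)
  P={0,5}:  v_{0} + v_{5} = v_{1} — sig = (2; 1)
  P={0,7}:  v_{0} + v_{7} = v_{6} — sig = (2; 1)
  P={1,4}:  v_{1} + v_{4} = v_{5} — sig = (2; 1)
  P={1,7}:  v_{1} + v_{7} = v_{4} — sig = (2; 1)
  P={2,3}:  v_{2} + v_{3} = v_{4} — sig = (2; 1)
  P={2,4}:  v_{2} + v_{4} = v_{1} — sig = (2; 1)
  P={2,6}:  v_{2} + v_{6} = v_{0} — sig = (2; 1)
  P={4,6}:  v_{4} + v_{6} = v_{7} — sig = (2; 1)
  P={4,7}:  v_{4} + v_{7} = v_{3} — sig = (2; 1)
  P={5,6}:  v_{5} + v_{6} = v_{4} — sig = (2; 1)
  P={1,3}:  v_{1} + v_{3} = 2·v_{4} — sig = (2; 2)
  P={2,5}:  v_{2} + v_{5} = 2·v_{1} — sig = (2; 2)
  P={3,6}:  v_{3} + v_{6} = 2·v_{7} — sig = (2; 2)
  P={5,7}:  v_{5} + v_{7} = 2·v_{4} — sig = (2; 2)
  P={3,5}:  v_{3} + v_{5} = 3·v_{4} — sig = (2; 3)

so the primitive-relation signature multiset is
[(2; —), (2; —), (2; —), (2; 1), (2; 1), (2; 1), (2; 1), (2; 1), (2; 1), (2; 1), (2; 1), (2; 1), (2; 1), (2; 1), (2; 1), (2; 2), (2; 2), (2; 2), (2; 2), (2; 3)]
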